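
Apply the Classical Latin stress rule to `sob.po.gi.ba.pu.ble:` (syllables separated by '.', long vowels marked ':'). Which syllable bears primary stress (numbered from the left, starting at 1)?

4

Classical Latin: stress the penult if heavy (long vowel or closed), else the antepenult.
Weights: 4 ba L, 5 pu L, 6 ble: H.
The penult (syllable 5, pu) is light, so stress falls on the antepenult (syllable 4, ba).
Stress on syllable 4: sob.po.gi.ˈba.pu.ble:.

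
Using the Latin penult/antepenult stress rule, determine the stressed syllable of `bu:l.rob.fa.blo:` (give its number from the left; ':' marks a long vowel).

Classical Latin: stress the penult if heavy (long vowel or closed), else the antepenult.
Weights: 2 rob H, 3 fa L, 4 blo: H.
The penult (syllable 3, fa) is light, so stress falls on the antepenult (syllable 2, rob).
Stress on syllable 2: bu:l.ˈrob.fa.blo:.

2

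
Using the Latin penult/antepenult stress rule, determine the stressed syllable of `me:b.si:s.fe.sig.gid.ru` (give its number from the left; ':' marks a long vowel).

Classical Latin: stress the penult if heavy (long vowel or closed), else the antepenult.
Weights: 4 sig H, 5 gid H, 6 ru L.
The penult (syllable 5, gid) is heavy, so it takes stress.
Stress on syllable 5: me:b.si:s.fe.sig.ˈgid.ru.

5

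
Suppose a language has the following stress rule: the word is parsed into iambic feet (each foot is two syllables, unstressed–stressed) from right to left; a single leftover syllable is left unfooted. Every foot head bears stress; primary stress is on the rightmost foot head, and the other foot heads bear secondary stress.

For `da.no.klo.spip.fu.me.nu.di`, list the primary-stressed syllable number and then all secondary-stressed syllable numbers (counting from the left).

primary 8, secondary 2, 4, 6

Parse right to left into iambic (σˈσ) feet: (da.ˈno) (klo.ˈspip) (fu.ˈme) (nu.ˈdi).
Foot heads (stressed positions): 2, 4, 6, 8.
End Rule Rightmost: primary stress on the rightmost head = syllable 8.
Secondary stress on 2, 4, 6: da.ˌno.klo.ˌspip.fu.ˌme.nu.ˈdi.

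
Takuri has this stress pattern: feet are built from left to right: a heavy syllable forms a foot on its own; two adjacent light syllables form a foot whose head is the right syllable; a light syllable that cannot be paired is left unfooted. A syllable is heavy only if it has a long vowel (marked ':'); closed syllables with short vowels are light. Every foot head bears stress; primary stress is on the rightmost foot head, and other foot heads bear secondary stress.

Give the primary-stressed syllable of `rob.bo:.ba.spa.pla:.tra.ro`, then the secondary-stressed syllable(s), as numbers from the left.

primary 7, secondary 2, 4, 5

Weights: 1 rob L, 2 bo: H, 3 ba L, 4 spa L, 5 pla: H, 6 tra L, 7 ro L.
Parse left to right (heavy = foot alone; LL = one foot; stranded L unfooted): rob (ˈbo:) (ba.ˈspa) (ˈpla:) (tra.ˈro).
Foot heads: 2, 4, 5, 7.
Primary stress on the rightmost head = syllable 7.
Secondary stress on 2, 4, 5: rob.ˌbo:.ba.ˌspa.ˌpla:.tra.ˈro.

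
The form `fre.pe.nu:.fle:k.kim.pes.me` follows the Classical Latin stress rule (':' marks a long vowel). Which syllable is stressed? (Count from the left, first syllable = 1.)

6

Classical Latin: stress the penult if heavy (long vowel or closed), else the antepenult.
Weights: 5 kim H, 6 pes H, 7 me L.
The penult (syllable 6, pes) is heavy, so it takes stress.
Stress on syllable 6: fre.pe.nu:.fle:k.kim.ˈpes.me.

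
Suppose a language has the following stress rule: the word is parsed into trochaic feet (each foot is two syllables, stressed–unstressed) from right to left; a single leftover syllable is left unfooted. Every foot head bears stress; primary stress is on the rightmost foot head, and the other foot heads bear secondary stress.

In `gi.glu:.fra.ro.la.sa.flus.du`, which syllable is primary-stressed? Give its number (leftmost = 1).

Parse right to left into trochaic (ˈσσ) feet: (ˈgi.glu:) (ˈfra.ro) (ˈla.sa) (ˈflus.du).
Foot heads (stressed positions): 1, 3, 5, 7.
End Rule Rightmost: primary stress on the rightmost head = syllable 7.
Primary stress: syllable 7 → gi.glu:.fra.ro.la.sa.ˈflus.du.

7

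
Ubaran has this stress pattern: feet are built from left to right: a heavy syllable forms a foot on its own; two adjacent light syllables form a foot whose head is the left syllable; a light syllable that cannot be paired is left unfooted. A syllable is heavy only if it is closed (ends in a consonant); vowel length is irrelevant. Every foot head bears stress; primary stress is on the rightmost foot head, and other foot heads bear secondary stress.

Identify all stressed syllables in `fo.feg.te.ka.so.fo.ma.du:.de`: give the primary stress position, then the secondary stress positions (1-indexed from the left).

Weights: 1 fo L, 2 feg H, 3 te L, 4 ka L, 5 so L, 6 fo L, 7 ma L, 8 du: L, 9 de L.
Parse left to right (heavy = foot alone; LL = one foot; stranded L unfooted): fo (ˈfeg) (ˈte.ka) (ˈso.fo) (ˈma.du:) de.
Foot heads: 2, 3, 5, 7.
Primary stress on the rightmost head = syllable 7.
Secondary stress on 2, 3, 5: fo.ˌfeg.ˌte.ka.ˌso.fo.ˈma.du:.de.

primary 7, secondary 2, 3, 5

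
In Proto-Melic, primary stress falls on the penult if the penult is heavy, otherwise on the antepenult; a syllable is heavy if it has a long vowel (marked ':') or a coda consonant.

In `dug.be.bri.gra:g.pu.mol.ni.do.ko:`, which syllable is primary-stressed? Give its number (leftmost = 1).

7

Weights: 7 ni L, 8 do L, 9 ko: H.
The penult (syllable 8, do) is light, so stress falls on the antepenult (syllable 7, ni).
Primary stress: syllable 7 → dug.be.bri.gra:g.pu.mol.ˈni.do.ko:.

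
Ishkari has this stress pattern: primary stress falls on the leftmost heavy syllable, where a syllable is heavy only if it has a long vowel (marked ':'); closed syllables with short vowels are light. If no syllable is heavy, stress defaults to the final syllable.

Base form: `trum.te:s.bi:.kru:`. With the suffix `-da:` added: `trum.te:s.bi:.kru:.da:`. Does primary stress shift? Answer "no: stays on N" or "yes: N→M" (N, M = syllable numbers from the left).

Base `trum.te:s.bi:.kru:` (4 syllables):
  Weights: 1 trum L, 2 te:s H, 3 bi: H, 4 kru: H.
  Heavy syllables in the domain: 2, 3, 4. The leftmost is syllable 2 (te:s).
  → primary stress on syllable 2.
Suffixed `trum.te:s.bi:.kru:.da:` (5 syllables):
  Weights: 1 trum L, 2 te:s H, 3 bi: H, 4 kru: H, 5 da: H.
  Heavy syllables in the domain: 2, 3, 4, 5. The leftmost is syllable 2 (te:s).
  → primary stress on syllable 2.

no: stays on 2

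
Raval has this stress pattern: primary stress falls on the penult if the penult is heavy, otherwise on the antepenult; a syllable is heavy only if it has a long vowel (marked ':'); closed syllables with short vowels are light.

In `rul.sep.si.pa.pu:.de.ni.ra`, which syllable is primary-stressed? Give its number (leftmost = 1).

6

Weights: 6 de L, 7 ni L, 8 ra L.
The penult (syllable 7, ni) is light, so stress falls on the antepenult (syllable 6, de).
Primary stress: syllable 6 → rul.sep.si.pa.pu:.ˈde.ni.ra.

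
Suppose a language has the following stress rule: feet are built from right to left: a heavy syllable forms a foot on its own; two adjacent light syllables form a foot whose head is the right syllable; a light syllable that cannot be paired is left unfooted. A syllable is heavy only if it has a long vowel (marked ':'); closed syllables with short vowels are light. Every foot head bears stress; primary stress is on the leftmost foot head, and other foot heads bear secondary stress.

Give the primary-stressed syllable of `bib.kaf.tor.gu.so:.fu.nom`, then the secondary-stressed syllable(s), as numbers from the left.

Weights: 1 bib L, 2 kaf L, 3 tor L, 4 gu L, 5 so: H, 6 fu L, 7 nom L.
Parse right to left (heavy = foot alone; LL = one foot; stranded L unfooted): (bib.ˈkaf) (tor.ˈgu) (ˈso:) (fu.ˈnom).
Foot heads: 2, 4, 5, 7.
Primary stress on the leftmost head = syllable 2.
Secondary stress on 4, 5, 7: bib.ˈkaf.tor.ˌgu.ˌso:.fu.ˌnom.

primary 2, secondary 4, 5, 7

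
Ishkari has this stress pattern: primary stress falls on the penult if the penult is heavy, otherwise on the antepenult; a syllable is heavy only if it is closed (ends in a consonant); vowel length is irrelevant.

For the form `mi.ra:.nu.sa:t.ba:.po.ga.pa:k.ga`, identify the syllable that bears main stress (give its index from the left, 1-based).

Weights: 7 ga L, 8 pa:k H, 9 ga L.
The penult (syllable 8, pa:k) is heavy, so it takes stress.
Primary stress: syllable 8 → mi.ra:.nu.sa:t.ba:.po.ga.ˈpa:k.ga.

8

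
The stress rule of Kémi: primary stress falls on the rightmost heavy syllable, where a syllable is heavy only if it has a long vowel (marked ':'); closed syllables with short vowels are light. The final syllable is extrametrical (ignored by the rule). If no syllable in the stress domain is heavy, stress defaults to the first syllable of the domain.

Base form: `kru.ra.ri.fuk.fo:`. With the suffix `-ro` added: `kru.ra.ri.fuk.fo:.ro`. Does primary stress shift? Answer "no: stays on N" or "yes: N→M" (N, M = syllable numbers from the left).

yes: 1→5

Base `kru.ra.ri.fuk.fo:` (5 syllables):
  The final syllable (5, fo:) is extrametrical; the stress domain is syllables 1–4.
  Weights: 1 kru L, 2 ra L, 3 ri L, 4 fuk L.
  No heavy syllable in the domain; default to the first syllable of the domain = syllable 1.
  → primary stress on syllable 1.
Suffixed `kru.ra.ri.fuk.fo:.ro` (6 syllables):
  The final syllable (6, ro) is extrametrical; the stress domain is syllables 1–5.
  Weights: 1 kru L, 2 ra L, 3 ri L, 4 fuk L, 5 fo: H.
  Heavy syllables in the domain: 5. The rightmost is syllable 5 (fo:).
  → primary stress on syllable 5.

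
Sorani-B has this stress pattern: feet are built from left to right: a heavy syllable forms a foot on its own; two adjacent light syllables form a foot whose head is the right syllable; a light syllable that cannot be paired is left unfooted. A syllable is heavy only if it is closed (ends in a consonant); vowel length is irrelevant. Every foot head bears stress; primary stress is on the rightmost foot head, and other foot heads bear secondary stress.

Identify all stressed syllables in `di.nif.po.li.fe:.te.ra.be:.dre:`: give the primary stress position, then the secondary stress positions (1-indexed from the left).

primary 8, secondary 2, 4, 6

Weights: 1 di L, 2 nif H, 3 po L, 4 li L, 5 fe: L, 6 te L, 7 ra L, 8 be: L, 9 dre: L.
Parse left to right (heavy = foot alone; LL = one foot; stranded L unfooted): di (ˈnif) (po.ˈli) (fe:.ˈte) (ra.ˈbe:) dre:.
Foot heads: 2, 4, 6, 8.
Primary stress on the rightmost head = syllable 8.
Secondary stress on 2, 4, 6: di.ˌnif.po.ˌli.fe:.ˌte.ra.ˈbe:.dre:.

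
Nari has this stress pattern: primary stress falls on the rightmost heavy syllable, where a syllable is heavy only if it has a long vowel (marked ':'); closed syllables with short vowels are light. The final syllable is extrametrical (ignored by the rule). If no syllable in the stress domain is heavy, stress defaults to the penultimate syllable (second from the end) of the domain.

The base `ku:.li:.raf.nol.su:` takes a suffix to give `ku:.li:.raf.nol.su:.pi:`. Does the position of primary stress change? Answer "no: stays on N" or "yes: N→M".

yes: 2→5

Base `ku:.li:.raf.nol.su:` (5 syllables):
  The final syllable (5, su:) is extrametrical; the stress domain is syllables 1–4.
  Weights: 1 ku: H, 2 li: H, 3 raf L, 4 nol L.
  Heavy syllables in the domain: 1, 2. The rightmost is syllable 2 (li:).
  → primary stress on syllable 2.
Suffixed `ku:.li:.raf.nol.su:.pi:` (6 syllables):
  The final syllable (6, pi:) is extrametrical; the stress domain is syllables 1–5.
  Weights: 1 ku: H, 2 li: H, 3 raf L, 4 nol L, 5 su: H.
  Heavy syllables in the domain: 1, 2, 5. The rightmost is syllable 5 (su:).
  → primary stress on syllable 5.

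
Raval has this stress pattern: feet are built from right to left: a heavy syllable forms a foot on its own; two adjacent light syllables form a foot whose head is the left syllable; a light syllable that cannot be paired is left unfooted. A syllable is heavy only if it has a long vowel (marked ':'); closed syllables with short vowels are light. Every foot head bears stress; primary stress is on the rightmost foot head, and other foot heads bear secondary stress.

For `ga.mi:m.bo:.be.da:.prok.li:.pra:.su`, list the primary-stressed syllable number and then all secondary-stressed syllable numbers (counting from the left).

primary 8, secondary 2, 3, 5, 7

Weights: 1 ga L, 2 mi:m H, 3 bo: H, 4 be L, 5 da: H, 6 prok L, 7 li: H, 8 pra: H, 9 su L.
Parse right to left (heavy = foot alone; LL = one foot; stranded L unfooted): ga (ˈmi:m) (ˈbo:) be (ˈda:) prok (ˈli:) (ˈpra:) su.
Foot heads: 2, 3, 5, 7, 8.
Primary stress on the rightmost head = syllable 8.
Secondary stress on 2, 3, 5, 7: ga.ˌmi:m.ˌbo:.be.ˌda:.prok.ˌli:.ˈpra:.su.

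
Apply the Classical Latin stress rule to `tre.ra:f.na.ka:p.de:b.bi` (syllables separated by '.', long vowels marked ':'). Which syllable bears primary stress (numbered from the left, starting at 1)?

5

Classical Latin: stress the penult if heavy (long vowel or closed), else the antepenult.
Weights: 4 ka:p H, 5 de:b H, 6 bi L.
The penult (syllable 5, de:b) is heavy, so it takes stress.
Stress on syllable 5: tre.ra:f.na.ka:p.ˈde:b.bi.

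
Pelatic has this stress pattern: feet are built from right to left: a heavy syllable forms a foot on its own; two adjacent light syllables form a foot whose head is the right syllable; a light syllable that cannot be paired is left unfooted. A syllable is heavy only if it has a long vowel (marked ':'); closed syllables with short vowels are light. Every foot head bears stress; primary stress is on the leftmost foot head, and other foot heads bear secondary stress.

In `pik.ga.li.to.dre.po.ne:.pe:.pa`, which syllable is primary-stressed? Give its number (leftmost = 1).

2

Weights: 1 pik L, 2 ga L, 3 li L, 4 to L, 5 dre L, 6 po L, 7 ne: H, 8 pe: H, 9 pa L.
Parse right to left (heavy = foot alone; LL = one foot; stranded L unfooted): (pik.ˈga) (li.ˈto) (dre.ˈpo) (ˈne:) (ˈpe:) pa.
Foot heads: 2, 4, 6, 7, 8.
Primary stress on the leftmost head = syllable 2.
Primary stress: syllable 2 → pik.ˈga.li.to.dre.po.ne:.pe:.pa.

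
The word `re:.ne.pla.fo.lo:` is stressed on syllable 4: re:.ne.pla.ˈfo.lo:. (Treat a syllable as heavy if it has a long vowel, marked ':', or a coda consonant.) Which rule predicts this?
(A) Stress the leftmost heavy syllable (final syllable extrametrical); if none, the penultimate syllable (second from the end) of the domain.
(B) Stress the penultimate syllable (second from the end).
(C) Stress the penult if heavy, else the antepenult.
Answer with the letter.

B

Rule A → syllable 1 (observed: 4).
Rule B → syllable 4 ✓.
Rule C → syllable 3 (observed: 4).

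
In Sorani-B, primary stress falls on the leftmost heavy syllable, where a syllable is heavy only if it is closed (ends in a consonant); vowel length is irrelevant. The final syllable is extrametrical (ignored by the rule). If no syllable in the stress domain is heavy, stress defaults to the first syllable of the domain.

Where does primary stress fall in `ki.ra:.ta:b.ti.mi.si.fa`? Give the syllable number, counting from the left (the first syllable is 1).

The final syllable (7, fa) is extrametrical; the stress domain is syllables 1–6.
Weights: 1 ki L, 2 ra: L, 3 ta:b H, 4 ti L, 5 mi L, 6 si L.
Heavy syllables in the domain: 3. The leftmost is syllable 3 (ta:b).
Primary stress: syllable 3 → ki.ra:.ˈta:b.ti.mi.si.fa.

3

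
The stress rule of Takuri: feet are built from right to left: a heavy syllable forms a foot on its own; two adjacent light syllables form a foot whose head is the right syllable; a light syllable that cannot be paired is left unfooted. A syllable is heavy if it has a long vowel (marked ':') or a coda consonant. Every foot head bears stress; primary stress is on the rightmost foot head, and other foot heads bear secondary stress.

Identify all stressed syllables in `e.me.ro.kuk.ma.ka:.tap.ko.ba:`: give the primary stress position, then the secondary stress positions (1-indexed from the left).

Weights: 1 e L, 2 me L, 3 ro L, 4 kuk H, 5 ma L, 6 ka: H, 7 tap H, 8 ko L, 9 ba: H.
Parse right to left (heavy = foot alone; LL = one foot; stranded L unfooted): e (me.ˈro) (ˈkuk) ma (ˈka:) (ˈtap) ko (ˈba:).
Foot heads: 3, 4, 6, 7, 9.
Primary stress on the rightmost head = syllable 9.
Secondary stress on 3, 4, 6, 7: e.me.ˌro.ˌkuk.ma.ˌka:.ˌtap.ko.ˈba:.

primary 9, secondary 3, 4, 6, 7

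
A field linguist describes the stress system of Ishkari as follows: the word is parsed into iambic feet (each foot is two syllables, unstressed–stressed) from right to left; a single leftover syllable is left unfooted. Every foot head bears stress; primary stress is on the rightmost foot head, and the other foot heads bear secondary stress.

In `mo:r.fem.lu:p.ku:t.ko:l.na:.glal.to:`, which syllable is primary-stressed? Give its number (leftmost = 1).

8

Parse right to left into iambic (σˈσ) feet: (mo:r.ˈfem) (lu:p.ˈku:t) (ko:l.ˈna:) (glal.ˈto:).
Foot heads (stressed positions): 2, 4, 6, 8.
End Rule Rightmost: primary stress on the rightmost head = syllable 8.
Primary stress: syllable 8 → mo:r.fem.lu:p.ku:t.ko:l.na:.glal.ˈto:.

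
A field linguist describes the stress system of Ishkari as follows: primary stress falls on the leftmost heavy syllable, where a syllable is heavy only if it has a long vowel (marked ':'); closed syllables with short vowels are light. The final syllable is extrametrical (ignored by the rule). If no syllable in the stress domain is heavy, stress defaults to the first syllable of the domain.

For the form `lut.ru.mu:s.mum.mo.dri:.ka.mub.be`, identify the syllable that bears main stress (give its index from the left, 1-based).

The final syllable (9, be) is extrametrical; the stress domain is syllables 1–8.
Weights: 1 lut L, 2 ru L, 3 mu:s H, 4 mum L, 5 mo L, 6 dri: H, 7 ka L, 8 mub L.
Heavy syllables in the domain: 3, 6. The leftmost is syllable 3 (mu:s).
Primary stress: syllable 3 → lut.ru.ˈmu:s.mum.mo.dri:.ka.mub.be.

3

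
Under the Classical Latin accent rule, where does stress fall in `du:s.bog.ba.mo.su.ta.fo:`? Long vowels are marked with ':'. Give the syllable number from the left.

5

Classical Latin: stress the penult if heavy (long vowel or closed), else the antepenult.
Weights: 5 su L, 6 ta L, 7 fo: H.
The penult (syllable 6, ta) is light, so stress falls on the antepenult (syllable 5, su).
Stress on syllable 5: du:s.bog.ba.mo.ˈsu.ta.fo:.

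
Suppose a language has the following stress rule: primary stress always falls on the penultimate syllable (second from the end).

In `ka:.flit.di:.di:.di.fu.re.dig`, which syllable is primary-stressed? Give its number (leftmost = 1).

7

The word has 8 syllables; the penultimate syllable (second from the end) is syllable 7 (re).
Primary stress: syllable 7 → ka:.flit.di:.di:.di.fu.ˈre.dig.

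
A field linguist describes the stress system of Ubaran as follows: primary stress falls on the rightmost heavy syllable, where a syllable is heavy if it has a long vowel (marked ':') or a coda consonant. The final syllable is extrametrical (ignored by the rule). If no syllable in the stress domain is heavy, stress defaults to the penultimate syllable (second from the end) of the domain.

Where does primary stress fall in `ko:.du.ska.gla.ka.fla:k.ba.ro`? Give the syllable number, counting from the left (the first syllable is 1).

6

The final syllable (8, ro) is extrametrical; the stress domain is syllables 1–7.
Weights: 1 ko: H, 2 du L, 3 ska L, 4 gla L, 5 ka L, 6 fla:k H, 7 ba L.
Heavy syllables in the domain: 1, 6. The rightmost is syllable 6 (fla:k).
Primary stress: syllable 6 → ko:.du.ska.gla.ka.ˈfla:k.ba.ro.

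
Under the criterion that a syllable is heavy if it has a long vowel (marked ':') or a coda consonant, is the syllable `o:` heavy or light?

heavy

`o:`: long vowel, open (no coda). Long vowel → heavy.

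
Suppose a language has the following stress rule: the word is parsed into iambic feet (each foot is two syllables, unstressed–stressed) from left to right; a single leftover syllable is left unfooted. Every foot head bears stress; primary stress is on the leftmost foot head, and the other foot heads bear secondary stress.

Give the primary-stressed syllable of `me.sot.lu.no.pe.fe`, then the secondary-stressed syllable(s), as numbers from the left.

Parse left to right into iambic (σˈσ) feet: (me.ˈsot) (lu.ˈno) (pe.ˈfe).
Foot heads (stressed positions): 2, 4, 6.
End Rule Leftmost: primary stress on the leftmost head = syllable 2.
Secondary stress on 4, 6: me.ˈsot.lu.ˌno.pe.ˌfe.

primary 2, secondary 4, 6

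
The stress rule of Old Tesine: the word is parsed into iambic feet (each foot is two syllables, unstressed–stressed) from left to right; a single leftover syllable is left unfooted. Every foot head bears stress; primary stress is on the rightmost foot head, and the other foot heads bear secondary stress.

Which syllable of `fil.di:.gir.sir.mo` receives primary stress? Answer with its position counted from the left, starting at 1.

Parse left to right into iambic (σˈσ) feet: (fil.ˈdi:) (gir.ˈsir) mo. Syllable 5 is left unfooted.
Foot heads (stressed positions): 2, 4.
End Rule Rightmost: primary stress on the rightmost head = syllable 4.
Primary stress: syllable 4 → fil.di:.gir.ˈsir.mo.

4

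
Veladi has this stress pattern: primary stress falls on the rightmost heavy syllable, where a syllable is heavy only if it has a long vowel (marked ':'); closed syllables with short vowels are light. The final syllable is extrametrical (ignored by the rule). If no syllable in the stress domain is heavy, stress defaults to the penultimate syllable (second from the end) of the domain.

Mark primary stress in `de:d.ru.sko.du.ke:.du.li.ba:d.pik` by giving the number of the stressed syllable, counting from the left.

The final syllable (9, pik) is extrametrical; the stress domain is syllables 1–8.
Weights: 1 de:d H, 2 ru L, 3 sko L, 4 du L, 5 ke: H, 6 du L, 7 li L, 8 ba:d H.
Heavy syllables in the domain: 1, 5, 8. The rightmost is syllable 8 (ba:d).
Primary stress: syllable 8 → de:d.ru.sko.du.ke:.du.li.ˈba:d.pik.

8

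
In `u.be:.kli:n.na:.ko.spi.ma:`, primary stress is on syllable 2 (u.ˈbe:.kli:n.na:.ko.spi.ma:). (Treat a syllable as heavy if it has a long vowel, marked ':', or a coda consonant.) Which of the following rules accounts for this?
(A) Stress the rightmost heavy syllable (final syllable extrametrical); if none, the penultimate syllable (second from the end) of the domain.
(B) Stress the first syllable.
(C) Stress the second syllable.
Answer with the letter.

C

Rule A → syllable 4 (observed: 2).
Rule B → syllable 1 (observed: 2).
Rule C → syllable 2 ✓.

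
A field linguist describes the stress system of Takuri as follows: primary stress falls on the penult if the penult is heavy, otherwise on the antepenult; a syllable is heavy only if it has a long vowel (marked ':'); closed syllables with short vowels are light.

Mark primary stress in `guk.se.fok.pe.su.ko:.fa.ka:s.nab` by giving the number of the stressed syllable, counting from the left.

8

Weights: 7 fa L, 8 ka:s H, 9 nab L.
The penult (syllable 8, ka:s) is heavy, so it takes stress.
Primary stress: syllable 8 → guk.se.fok.pe.su.ko:.fa.ˈka:s.nab.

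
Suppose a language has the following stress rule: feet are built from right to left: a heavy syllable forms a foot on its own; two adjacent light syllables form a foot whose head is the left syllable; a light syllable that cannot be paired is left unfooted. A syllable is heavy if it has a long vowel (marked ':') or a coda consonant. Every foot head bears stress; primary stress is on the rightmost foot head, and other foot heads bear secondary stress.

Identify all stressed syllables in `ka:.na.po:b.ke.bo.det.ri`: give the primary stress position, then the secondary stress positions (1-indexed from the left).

primary 6, secondary 1, 3, 4

Weights: 1 ka: H, 2 na L, 3 po:b H, 4 ke L, 5 bo L, 6 det H, 7 ri L.
Parse right to left (heavy = foot alone; LL = one foot; stranded L unfooted): (ˈka:) na (ˈpo:b) (ˈke.bo) (ˈdet) ri.
Foot heads: 1, 3, 4, 6.
Primary stress on the rightmost head = syllable 6.
Secondary stress on 1, 3, 4: ˌka:.na.ˌpo:b.ˌke.bo.ˈdet.ri.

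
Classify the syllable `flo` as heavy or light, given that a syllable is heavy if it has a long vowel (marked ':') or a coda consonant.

light

`flo`: short vowel, open (no coda). Short vowel, open → light.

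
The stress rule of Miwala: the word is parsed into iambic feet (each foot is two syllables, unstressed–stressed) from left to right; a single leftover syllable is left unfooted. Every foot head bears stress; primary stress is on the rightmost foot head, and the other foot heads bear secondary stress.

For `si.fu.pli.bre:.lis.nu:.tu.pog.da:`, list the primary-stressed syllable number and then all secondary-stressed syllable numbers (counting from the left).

Parse left to right into iambic (σˈσ) feet: (si.ˈfu) (pli.ˈbre:) (lis.ˈnu:) (tu.ˈpog) da:. Syllable 9 is left unfooted.
Foot heads (stressed positions): 2, 4, 6, 8.
End Rule Rightmost: primary stress on the rightmost head = syllable 8.
Secondary stress on 2, 4, 6: si.ˌfu.pli.ˌbre:.lis.ˌnu:.tu.ˈpog.da:.

primary 8, secondary 2, 4, 6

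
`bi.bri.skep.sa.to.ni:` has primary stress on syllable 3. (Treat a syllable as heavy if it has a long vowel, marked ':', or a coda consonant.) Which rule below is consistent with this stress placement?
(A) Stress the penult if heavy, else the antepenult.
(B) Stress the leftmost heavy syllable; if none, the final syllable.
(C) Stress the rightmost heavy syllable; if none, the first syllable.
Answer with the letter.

B

Rule A → syllable 4 (observed: 3).
Rule B → syllable 3 ✓.
Rule C → syllable 6 (observed: 3).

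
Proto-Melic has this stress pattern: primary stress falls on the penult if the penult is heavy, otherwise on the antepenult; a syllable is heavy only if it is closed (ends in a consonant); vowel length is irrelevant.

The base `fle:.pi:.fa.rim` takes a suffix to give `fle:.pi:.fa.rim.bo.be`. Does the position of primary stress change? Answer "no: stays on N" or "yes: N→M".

yes: 2→4

Base `fle:.pi:.fa.rim` (4 syllables):
  Weights: 2 pi: L, 3 fa L, 4 rim H.
  The penult (syllable 3, fa) is light, so stress falls on the antepenult (syllable 2, pi:).
  → primary stress on syllable 2.
Suffixed `fle:.pi:.fa.rim.bo.be` (6 syllables):
  Weights: 4 rim H, 5 bo L, 6 be L.
  The penult (syllable 5, bo) is light, so stress falls on the antepenult (syllable 4, rim).
  → primary stress on syllable 4.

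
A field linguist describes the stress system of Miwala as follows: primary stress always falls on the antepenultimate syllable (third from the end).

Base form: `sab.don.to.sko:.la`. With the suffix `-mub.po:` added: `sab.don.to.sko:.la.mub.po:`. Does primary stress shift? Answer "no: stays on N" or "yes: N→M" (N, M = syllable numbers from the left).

yes: 3→5

Base `sab.don.to.sko:.la` (5 syllables):
  The word has 5 syllables; the antepenultimate syllable (third from the end) is syllable 3 (to).
  → primary stress on syllable 3.
Suffixed `sab.don.to.sko:.la.mub.po:` (7 syllables):
  The word has 7 syllables; the antepenultimate syllable (third from the end) is syllable 5 (la).
  → primary stress on syllable 5.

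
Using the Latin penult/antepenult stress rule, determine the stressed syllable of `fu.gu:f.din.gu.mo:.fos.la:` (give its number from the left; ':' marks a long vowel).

6

Classical Latin: stress the penult if heavy (long vowel or closed), else the antepenult.
Weights: 5 mo: H, 6 fos H, 7 la: H.
The penult (syllable 6, fos) is heavy, so it takes stress.
Stress on syllable 6: fu.gu:f.din.gu.mo:.ˈfos.la:.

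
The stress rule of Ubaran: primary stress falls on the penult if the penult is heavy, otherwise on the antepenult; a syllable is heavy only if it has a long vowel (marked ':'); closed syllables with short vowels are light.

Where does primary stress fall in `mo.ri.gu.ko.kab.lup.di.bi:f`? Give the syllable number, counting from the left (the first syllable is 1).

Weights: 6 lup L, 7 di L, 8 bi:f H.
The penult (syllable 7, di) is light, so stress falls on the antepenult (syllable 6, lup).
Primary stress: syllable 6 → mo.ri.gu.ko.kab.ˈlup.di.bi:f.

6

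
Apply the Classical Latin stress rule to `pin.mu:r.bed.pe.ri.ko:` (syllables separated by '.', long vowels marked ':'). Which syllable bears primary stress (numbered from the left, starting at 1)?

Classical Latin: stress the penult if heavy (long vowel or closed), else the antepenult.
Weights: 4 pe L, 5 ri L, 6 ko: H.
The penult (syllable 5, ri) is light, so stress falls on the antepenult (syllable 4, pe).
Stress on syllable 4: pin.mu:r.bed.ˈpe.ri.ko:.

4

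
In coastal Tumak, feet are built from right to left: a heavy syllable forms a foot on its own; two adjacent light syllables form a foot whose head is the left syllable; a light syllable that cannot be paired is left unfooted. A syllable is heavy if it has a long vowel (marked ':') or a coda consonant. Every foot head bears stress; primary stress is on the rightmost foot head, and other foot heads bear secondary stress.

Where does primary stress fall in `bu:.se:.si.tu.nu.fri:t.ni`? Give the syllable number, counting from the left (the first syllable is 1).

Weights: 1 bu: H, 2 se: H, 3 si L, 4 tu L, 5 nu L, 6 fri:t H, 7 ni L.
Parse right to left (heavy = foot alone; LL = one foot; stranded L unfooted): (ˈbu:) (ˈse:) si (ˈtu.nu) (ˈfri:t) ni.
Foot heads: 1, 2, 4, 6.
Primary stress on the rightmost head = syllable 6.
Primary stress: syllable 6 → bu:.se:.si.tu.nu.ˈfri:t.ni.

6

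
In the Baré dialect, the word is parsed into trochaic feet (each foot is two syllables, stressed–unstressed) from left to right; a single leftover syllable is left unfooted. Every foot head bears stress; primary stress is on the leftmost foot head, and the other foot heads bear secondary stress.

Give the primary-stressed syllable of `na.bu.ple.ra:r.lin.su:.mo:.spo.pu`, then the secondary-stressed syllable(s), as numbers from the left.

Parse left to right into trochaic (ˈσσ) feet: (ˈna.bu) (ˈple.ra:r) (ˈlin.su:) (ˈmo:.spo) pu. Syllable 9 is left unfooted.
Foot heads (stressed positions): 1, 3, 5, 7.
End Rule Leftmost: primary stress on the leftmost head = syllable 1.
Secondary stress on 3, 5, 7: ˈna.bu.ˌple.ra:r.ˌlin.su:.ˌmo:.spo.pu.

primary 1, secondary 3, 5, 7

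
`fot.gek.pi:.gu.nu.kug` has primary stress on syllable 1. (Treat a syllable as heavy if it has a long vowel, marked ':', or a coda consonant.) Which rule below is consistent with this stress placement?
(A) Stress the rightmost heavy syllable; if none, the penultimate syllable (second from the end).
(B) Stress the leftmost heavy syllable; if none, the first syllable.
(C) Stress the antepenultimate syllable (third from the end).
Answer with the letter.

Rule A → syllable 6 (observed: 1).
Rule B → syllable 1 ✓.
Rule C → syllable 4 (observed: 1).

B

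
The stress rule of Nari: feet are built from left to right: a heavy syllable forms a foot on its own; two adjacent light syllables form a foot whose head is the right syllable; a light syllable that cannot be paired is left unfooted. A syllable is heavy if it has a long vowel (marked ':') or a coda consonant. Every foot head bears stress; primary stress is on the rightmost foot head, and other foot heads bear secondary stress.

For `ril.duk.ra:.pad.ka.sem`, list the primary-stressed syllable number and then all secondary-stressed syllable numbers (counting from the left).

primary 6, secondary 1, 2, 3, 4

Weights: 1 ril H, 2 duk H, 3 ra: H, 4 pad H, 5 ka L, 6 sem H.
Parse left to right (heavy = foot alone; LL = one foot; stranded L unfooted): (ˈril) (ˈduk) (ˈra:) (ˈpad) ka (ˈsem).
Foot heads: 1, 2, 3, 4, 6.
Primary stress on the rightmost head = syllable 6.
Secondary stress on 1, 2, 3, 4: ˌril.ˌduk.ˌra:.ˌpad.ka.ˈsem.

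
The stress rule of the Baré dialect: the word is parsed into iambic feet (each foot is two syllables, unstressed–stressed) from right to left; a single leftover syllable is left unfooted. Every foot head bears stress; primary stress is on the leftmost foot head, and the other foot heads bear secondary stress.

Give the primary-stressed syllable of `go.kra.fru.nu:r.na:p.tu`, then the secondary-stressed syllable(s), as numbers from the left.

primary 2, secondary 4, 6

Parse right to left into iambic (σˈσ) feet: (go.ˈkra) (fru.ˈnu:r) (na:p.ˈtu).
Foot heads (stressed positions): 2, 4, 6.
End Rule Leftmost: primary stress on the leftmost head = syllable 2.
Secondary stress on 4, 6: go.ˈkra.fru.ˌnu:r.na:p.ˌtu.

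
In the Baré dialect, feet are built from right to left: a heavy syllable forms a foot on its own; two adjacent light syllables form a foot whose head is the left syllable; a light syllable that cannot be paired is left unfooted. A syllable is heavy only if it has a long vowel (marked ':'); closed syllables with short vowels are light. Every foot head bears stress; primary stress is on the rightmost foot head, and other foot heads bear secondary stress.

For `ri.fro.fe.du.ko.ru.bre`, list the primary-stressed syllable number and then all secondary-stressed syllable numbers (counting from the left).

primary 6, secondary 2, 4

Weights: 1 ri L, 2 fro L, 3 fe L, 4 du L, 5 ko L, 6 ru L, 7 bre L.
Parse right to left (heavy = foot alone; LL = one foot; stranded L unfooted): ri (ˈfro.fe) (ˈdu.ko) (ˈru.bre).
Foot heads: 2, 4, 6.
Primary stress on the rightmost head = syllable 6.
Secondary stress on 2, 4: ri.ˌfro.fe.ˌdu.ko.ˈru.bre.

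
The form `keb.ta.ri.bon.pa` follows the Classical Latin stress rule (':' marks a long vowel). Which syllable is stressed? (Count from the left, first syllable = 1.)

4

Classical Latin: stress the penult if heavy (long vowel or closed), else the antepenult.
Weights: 3 ri L, 4 bon H, 5 pa L.
The penult (syllable 4, bon) is heavy, so it takes stress.
Stress on syllable 4: keb.ta.ri.ˈbon.pa.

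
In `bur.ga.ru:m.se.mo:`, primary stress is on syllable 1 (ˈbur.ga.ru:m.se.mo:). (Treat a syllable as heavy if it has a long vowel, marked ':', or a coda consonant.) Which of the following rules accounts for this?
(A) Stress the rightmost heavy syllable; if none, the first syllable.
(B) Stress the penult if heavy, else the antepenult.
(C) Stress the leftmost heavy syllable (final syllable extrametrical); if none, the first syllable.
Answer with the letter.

Rule A → syllable 5 (observed: 1).
Rule B → syllable 3 (observed: 1).
Rule C → syllable 1 ✓.

C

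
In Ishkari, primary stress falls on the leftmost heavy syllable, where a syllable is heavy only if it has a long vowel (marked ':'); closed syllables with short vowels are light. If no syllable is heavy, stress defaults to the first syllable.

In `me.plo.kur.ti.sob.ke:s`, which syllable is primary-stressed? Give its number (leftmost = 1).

Weights: 1 me L, 2 plo L, 3 kur L, 4 ti L, 5 sob L, 6 ke:s H.
Heavy syllables in the domain: 6. The leftmost is syllable 6 (ke:s).
Primary stress: syllable 6 → me.plo.kur.ti.sob.ˈke:s.

6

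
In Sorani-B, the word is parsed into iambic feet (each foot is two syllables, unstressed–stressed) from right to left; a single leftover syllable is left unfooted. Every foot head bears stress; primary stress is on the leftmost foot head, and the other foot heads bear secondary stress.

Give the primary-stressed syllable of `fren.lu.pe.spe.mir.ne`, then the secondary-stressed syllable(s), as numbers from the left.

primary 2, secondary 4, 6

Parse right to left into iambic (σˈσ) feet: (fren.ˈlu) (pe.ˈspe) (mir.ˈne).
Foot heads (stressed positions): 2, 4, 6.
End Rule Leftmost: primary stress on the leftmost head = syllable 2.
Secondary stress on 4, 6: fren.ˈlu.pe.ˌspe.mir.ˌne.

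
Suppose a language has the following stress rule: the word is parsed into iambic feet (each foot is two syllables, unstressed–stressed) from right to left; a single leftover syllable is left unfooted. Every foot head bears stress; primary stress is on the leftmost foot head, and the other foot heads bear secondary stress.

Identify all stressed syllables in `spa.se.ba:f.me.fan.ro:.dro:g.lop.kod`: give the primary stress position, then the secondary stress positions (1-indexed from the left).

Parse right to left into iambic (σˈσ) feet: spa (se.ˈba:f) (me.ˈfan) (ro:.ˈdro:g) (lop.ˈkod). Syllable 1 is left unfooted.
Foot heads (stressed positions): 3, 5, 7, 9.
End Rule Leftmost: primary stress on the leftmost head = syllable 3.
Secondary stress on 5, 7, 9: spa.se.ˈba:f.me.ˌfan.ro:.ˌdro:g.lop.ˌkod.

primary 3, secondary 5, 7, 9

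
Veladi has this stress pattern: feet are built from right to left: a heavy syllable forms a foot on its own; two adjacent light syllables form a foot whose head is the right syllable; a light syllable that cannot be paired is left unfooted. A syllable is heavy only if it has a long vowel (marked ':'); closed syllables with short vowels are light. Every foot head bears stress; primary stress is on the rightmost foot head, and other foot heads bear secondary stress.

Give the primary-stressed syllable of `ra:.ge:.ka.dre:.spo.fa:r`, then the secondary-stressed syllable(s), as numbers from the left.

Weights: 1 ra: H, 2 ge: H, 3 ka L, 4 dre: H, 5 spo L, 6 fa:r H.
Parse right to left (heavy = foot alone; LL = one foot; stranded L unfooted): (ˈra:) (ˈge:) ka (ˈdre:) spo (ˈfa:r).
Foot heads: 1, 2, 4, 6.
Primary stress on the rightmost head = syllable 6.
Secondary stress on 1, 2, 4: ˌra:.ˌge:.ka.ˌdre:.spo.ˈfa:r.

primary 6, secondary 1, 2, 4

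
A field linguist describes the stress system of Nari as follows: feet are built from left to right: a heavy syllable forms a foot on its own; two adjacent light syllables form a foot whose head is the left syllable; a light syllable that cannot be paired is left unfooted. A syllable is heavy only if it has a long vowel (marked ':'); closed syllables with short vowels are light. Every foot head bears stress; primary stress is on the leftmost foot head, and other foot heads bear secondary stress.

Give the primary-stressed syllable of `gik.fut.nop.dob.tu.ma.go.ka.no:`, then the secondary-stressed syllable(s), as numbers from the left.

primary 1, secondary 3, 5, 7, 9

Weights: 1 gik L, 2 fut L, 3 nop L, 4 dob L, 5 tu L, 6 ma L, 7 go L, 8 ka L, 9 no: H.
Parse left to right (heavy = foot alone; LL = one foot; stranded L unfooted): (ˈgik.fut) (ˈnop.dob) (ˈtu.ma) (ˈgo.ka) (ˈno:).
Foot heads: 1, 3, 5, 7, 9.
Primary stress on the leftmost head = syllable 1.
Secondary stress on 3, 5, 7, 9: ˈgik.fut.ˌnop.dob.ˌtu.ma.ˌgo.ka.ˌno:.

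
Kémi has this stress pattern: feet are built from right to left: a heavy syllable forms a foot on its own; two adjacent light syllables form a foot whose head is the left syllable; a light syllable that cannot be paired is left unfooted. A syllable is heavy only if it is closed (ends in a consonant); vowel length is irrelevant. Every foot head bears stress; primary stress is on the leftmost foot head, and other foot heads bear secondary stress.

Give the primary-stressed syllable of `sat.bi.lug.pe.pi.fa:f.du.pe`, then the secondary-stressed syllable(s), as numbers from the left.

primary 1, secondary 3, 4, 6, 7

Weights: 1 sat H, 2 bi L, 3 lug H, 4 pe L, 5 pi L, 6 fa:f H, 7 du L, 8 pe L.
Parse right to left (heavy = foot alone; LL = one foot; stranded L unfooted): (ˈsat) bi (ˈlug) (ˈpe.pi) (ˈfa:f) (ˈdu.pe).
Foot heads: 1, 3, 4, 6, 7.
Primary stress on the leftmost head = syllable 1.
Secondary stress on 3, 4, 6, 7: ˈsat.bi.ˌlug.ˌpe.pi.ˌfa:f.ˌdu.pe.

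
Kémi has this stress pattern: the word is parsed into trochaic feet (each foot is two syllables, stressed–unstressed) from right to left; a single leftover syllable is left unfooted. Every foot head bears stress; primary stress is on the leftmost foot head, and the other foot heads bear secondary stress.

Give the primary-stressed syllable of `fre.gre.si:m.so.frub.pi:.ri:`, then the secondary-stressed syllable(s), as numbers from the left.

Parse right to left into trochaic (ˈσσ) feet: fre (ˈgre.si:m) (ˈso.frub) (ˈpi:.ri:). Syllable 1 is left unfooted.
Foot heads (stressed positions): 2, 4, 6.
End Rule Leftmost: primary stress on the leftmost head = syllable 2.
Secondary stress on 4, 6: fre.ˈgre.si:m.ˌso.frub.ˌpi:.ri:.

primary 2, secondary 4, 6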